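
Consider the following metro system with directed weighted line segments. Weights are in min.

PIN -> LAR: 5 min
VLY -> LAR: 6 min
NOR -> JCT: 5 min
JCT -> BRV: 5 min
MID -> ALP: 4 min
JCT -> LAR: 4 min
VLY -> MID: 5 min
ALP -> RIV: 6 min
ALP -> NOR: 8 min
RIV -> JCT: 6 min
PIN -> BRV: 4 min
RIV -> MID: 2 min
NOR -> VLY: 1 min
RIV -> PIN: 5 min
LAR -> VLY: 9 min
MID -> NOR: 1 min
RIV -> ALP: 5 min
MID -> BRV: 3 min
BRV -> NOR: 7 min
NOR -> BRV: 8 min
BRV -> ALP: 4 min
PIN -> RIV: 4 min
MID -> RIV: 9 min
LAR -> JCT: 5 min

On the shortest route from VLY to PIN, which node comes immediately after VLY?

MID

Compare a few routes:
VLY - MID - ALP - RIV - PIN: 5+4+6+5 = 20
VLY - MID - BRV - ALP - RIV - PIN: 5+3+4+6+5 = 23
VLY - MID - RIV - PIN: 5+9+5 = 19
Cheapest is VLY - MID - RIV - PIN at 19 min.
So from VLY the first move is to MID.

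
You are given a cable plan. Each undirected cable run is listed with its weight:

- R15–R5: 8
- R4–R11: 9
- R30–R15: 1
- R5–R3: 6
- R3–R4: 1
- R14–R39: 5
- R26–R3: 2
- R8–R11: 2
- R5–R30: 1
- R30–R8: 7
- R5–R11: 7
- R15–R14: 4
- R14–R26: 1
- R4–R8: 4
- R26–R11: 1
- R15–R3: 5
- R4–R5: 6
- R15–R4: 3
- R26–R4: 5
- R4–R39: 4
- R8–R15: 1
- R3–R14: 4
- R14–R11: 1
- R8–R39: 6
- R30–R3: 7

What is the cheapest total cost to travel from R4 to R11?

Shortest distances from R4:
R4: 0
R3: 1  (via R4)
R15: 3  (via R4)
R26: 3  (via R3)
R11: 4  (via R26)
Shortest route: R4 → R3 → R26 → R11 = 4.

4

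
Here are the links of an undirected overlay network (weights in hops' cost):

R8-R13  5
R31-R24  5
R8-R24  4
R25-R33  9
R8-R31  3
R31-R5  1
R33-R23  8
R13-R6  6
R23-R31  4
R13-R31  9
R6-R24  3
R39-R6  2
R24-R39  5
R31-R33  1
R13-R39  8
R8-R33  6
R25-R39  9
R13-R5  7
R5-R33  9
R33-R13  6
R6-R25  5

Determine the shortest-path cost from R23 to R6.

Candidate routes:
R23 → R31 → R8 → R24 → R6: 4+3+4+3 = 14
R23 → R31 → R24 → R6: 4+5+3 = 12
Cheapest is R23 → R31 → R24 → R6 at 12 hops' cost.

12 hops' cost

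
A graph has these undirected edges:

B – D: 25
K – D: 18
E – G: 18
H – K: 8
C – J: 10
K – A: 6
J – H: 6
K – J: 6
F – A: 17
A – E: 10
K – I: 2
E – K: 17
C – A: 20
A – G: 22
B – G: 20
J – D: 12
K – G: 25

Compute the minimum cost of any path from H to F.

Candidate routes:
H–K–A–F: 8+6+17 = 31
H–J–K–A–F: 6+6+6+17 = 35
H–K–E–A–F: 8+17+10+17 = 52
The minimum is 31 via H–K–A–F.

31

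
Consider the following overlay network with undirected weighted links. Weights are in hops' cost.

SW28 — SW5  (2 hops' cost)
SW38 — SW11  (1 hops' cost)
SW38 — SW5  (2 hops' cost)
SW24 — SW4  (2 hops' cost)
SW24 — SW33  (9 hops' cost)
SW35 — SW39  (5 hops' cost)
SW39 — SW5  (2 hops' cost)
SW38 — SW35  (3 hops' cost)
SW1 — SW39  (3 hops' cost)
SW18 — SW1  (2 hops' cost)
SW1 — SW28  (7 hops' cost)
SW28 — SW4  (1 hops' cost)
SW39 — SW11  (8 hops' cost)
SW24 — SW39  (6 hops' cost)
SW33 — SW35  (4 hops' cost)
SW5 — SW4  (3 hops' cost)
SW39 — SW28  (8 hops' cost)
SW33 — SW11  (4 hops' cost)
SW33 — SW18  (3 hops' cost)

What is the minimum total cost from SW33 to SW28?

9 hops' cost

Candidate routes:
SW33 - SW11 - SW38 - SW5 - SW4 - SW28: 4+1+2+3+1 = 11
SW33 - SW35 - SW38 - SW5 - SW28: 4+3+2+2 = 11
SW33 - SW11 - SW38 - SW5 - SW28: 4+1+2+2 = 9
The minimum is 9 hops' cost via SW33 - SW11 - SW38 - SW5 - SW28.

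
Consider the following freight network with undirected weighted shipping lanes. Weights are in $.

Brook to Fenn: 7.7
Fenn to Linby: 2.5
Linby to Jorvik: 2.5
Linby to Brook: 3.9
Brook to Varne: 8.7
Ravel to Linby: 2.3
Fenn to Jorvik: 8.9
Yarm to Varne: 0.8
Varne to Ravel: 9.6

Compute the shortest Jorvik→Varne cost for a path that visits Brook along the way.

Shortest Jorvik→Brook: Jorvik–Linby–Brook = 6.4
Best Brook to Varne: Brook–Varne costing 8.7
Total via Brook: 6.4 + 8.7 = $15.1.

$15.1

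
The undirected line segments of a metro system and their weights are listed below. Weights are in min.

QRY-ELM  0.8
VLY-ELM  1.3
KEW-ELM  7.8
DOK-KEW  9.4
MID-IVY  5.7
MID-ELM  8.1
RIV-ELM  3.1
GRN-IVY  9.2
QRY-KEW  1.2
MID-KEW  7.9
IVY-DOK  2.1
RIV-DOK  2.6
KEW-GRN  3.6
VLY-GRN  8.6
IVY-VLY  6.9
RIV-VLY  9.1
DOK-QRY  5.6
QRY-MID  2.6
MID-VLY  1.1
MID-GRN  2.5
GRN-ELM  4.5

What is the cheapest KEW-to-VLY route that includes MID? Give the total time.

4.9 min

Best KEW to MID: KEW–QRY–MID costing 3.8
Shortest MID→VLY: MID–VLY = 1.1
Total via MID: 3.8 + 1.1 = 4.9 min.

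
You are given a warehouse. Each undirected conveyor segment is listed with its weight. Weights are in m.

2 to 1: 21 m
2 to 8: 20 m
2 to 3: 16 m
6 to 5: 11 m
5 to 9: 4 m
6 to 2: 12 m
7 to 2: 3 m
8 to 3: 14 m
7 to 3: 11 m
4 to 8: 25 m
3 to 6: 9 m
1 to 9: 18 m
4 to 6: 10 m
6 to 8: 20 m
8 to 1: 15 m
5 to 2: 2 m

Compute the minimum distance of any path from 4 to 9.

25 m

Settle nodes by increasing distance from 4:
4: 0
6: 10  (via 4)
3: 19  (via 6)
5: 21  (via 6)
2: 22  (via 6)
7: 25  (via 2)
8: 25  (via 4)
9: 25  (via 5)
Shortest route: 4 → 6 → 5 → 9 = 25 m.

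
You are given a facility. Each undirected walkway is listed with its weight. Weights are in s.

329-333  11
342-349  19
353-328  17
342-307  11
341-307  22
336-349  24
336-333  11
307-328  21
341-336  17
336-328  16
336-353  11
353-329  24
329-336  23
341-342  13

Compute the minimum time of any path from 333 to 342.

Compare a few routes:
333 → 336 → 349 → 342: 11+24+19 = 54
333 → 336 → 328 → 307 → 342: 11+16+21+11 = 59
333 → 336 → 341 → 342: 11+17+13 = 41
The minimum is 41 s via 333 → 336 → 341 → 342.

41 s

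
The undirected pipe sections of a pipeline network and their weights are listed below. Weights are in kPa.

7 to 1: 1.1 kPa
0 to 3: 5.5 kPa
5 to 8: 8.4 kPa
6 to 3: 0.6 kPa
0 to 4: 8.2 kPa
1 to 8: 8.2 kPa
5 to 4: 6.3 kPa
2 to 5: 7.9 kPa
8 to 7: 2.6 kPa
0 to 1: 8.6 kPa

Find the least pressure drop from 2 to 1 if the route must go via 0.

31 kPa

Shortest 2→0: 2 → 5 → 4 → 0 = 22.4
Shortest 0→1: 0 → 1 = 8.6
Total via 0: 22.4 + 8.6 = 31 kPa.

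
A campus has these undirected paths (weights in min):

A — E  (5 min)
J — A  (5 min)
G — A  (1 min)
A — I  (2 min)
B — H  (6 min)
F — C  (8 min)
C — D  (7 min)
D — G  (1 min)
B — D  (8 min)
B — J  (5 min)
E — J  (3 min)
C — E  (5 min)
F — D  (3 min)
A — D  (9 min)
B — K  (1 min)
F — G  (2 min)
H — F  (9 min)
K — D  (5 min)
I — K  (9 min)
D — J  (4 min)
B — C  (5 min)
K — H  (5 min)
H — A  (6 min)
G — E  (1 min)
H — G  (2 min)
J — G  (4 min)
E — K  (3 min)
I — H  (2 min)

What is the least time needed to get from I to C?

Running Dijkstra from I:
I: 0
A: 2  (via I)
H: 2  (via I)
G: 3  (via A)
D: 4  (via G)
E: 4  (via G)
F: 5  (via G)
J: 7  (via A)
K: 7  (via H)
B: 8  (via H)
C: 9  (via E)
Shortest route: I–A–G–E–C = 9 min.

9 min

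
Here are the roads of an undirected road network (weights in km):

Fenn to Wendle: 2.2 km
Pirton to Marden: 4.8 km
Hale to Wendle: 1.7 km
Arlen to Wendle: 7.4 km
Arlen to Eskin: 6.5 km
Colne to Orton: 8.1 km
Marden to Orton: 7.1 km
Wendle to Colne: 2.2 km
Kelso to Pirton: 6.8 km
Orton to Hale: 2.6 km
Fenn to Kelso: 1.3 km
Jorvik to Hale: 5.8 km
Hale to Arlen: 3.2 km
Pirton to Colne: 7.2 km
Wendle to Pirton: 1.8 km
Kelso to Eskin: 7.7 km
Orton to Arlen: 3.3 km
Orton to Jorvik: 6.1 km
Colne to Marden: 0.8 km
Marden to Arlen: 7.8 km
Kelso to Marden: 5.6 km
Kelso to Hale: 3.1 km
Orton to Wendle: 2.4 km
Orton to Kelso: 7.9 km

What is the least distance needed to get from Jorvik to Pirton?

9.3 km

Enumerating some paths:
Jorvik - Orton - Wendle - Pirton: 6.1+2.4+1.8 = 10.3
Jorvik - Hale - Wendle - Pirton: 5.8+1.7+1.8 = 9.3
Cheapest is Jorvik - Hale - Wendle - Pirton at 9.3 km.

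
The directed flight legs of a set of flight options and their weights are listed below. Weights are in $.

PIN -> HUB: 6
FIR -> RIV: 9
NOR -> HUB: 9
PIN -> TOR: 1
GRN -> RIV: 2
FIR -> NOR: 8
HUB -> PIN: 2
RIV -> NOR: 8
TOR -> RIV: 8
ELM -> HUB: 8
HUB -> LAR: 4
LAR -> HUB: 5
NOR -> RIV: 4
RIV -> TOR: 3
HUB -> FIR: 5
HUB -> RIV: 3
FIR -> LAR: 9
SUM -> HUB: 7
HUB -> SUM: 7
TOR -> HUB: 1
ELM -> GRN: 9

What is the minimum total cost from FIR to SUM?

$20

Running Dijkstra from FIR:
FIR: 0
NOR: 8  (via FIR)
LAR: 9  (via FIR)
RIV: 9  (via FIR)
TOR: 12  (via RIV)
HUB: 13  (via TOR)
PIN: 15  (via HUB)
SUM: 20  (via HUB)
Shortest route: FIR → RIV → TOR → HUB → SUM = $20.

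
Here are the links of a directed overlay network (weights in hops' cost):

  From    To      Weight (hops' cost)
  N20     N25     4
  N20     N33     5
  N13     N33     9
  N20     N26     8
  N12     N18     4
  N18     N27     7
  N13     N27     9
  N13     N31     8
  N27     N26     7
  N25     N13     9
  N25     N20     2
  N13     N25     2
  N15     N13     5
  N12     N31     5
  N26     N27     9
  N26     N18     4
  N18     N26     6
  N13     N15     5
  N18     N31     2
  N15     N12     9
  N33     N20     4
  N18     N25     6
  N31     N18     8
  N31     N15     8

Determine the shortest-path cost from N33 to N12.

Running Dijkstra from N33:
N33: 0
N20: 4  (via N33)
N25: 8  (via N20)
N26: 12  (via N20)
N18: 16  (via N26)
N13: 17  (via N25)
N31: 18  (via N18)
N27: 21  (via N26)
N15: 22  (via N13)
N12: 31  (via N15)
Shortest route: N33 → N20 → N25 → N13 → N15 → N12 = 31 hops' cost.

31 hops' cost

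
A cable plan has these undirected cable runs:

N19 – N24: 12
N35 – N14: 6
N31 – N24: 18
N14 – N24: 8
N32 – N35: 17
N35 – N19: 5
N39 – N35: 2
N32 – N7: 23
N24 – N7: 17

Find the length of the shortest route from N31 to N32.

Shortest distances from N31:
N31: 0
N24: 18  (via N31)
N14: 26  (via N24)
N19: 30  (via N24)
N35: 32  (via N14)
N39: 34  (via N35)
N7: 35  (via N24)
N32: 49  (via N35)
Shortest route: N31 → N24 → N14 → N35 → N32 = 49.

49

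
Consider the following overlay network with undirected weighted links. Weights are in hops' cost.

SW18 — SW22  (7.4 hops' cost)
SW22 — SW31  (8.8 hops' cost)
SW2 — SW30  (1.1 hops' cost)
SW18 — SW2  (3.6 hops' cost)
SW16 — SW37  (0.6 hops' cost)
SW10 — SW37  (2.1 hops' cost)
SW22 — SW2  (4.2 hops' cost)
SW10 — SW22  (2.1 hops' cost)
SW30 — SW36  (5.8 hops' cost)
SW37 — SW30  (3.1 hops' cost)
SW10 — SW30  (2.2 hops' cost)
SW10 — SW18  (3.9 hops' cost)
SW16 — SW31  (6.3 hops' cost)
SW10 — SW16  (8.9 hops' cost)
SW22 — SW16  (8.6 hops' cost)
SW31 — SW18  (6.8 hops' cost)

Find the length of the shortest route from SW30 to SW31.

10 hops' cost

Running Dijkstra from SW30:
SW30: 0
SW2: 1.1  (via SW30)
SW10: 2.2  (via SW30)
SW37: 3.1  (via SW30)
SW16: 3.7  (via SW37)
SW22: 4.3  (via SW10)
SW18: 4.7  (via SW2)
SW36: 5.8  (via SW30)
SW31: 10  (via SW16)
Shortest route: SW30–SW37–SW16–SW31 = 10 hops' cost.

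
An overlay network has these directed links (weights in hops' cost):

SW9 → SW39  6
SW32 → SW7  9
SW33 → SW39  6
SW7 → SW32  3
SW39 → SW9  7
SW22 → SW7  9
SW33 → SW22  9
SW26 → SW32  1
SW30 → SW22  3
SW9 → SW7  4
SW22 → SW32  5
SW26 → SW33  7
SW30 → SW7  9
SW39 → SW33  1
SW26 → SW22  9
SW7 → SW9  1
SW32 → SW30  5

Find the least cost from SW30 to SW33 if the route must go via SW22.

Best SW30 to SW22: SW30–SW22 costing 3
Shortest SW22→SW33: SW22–SW7–SW9–SW39–SW33 = 17
Total via SW22: 3 + 17 = 20 hops' cost.

20 hops' cost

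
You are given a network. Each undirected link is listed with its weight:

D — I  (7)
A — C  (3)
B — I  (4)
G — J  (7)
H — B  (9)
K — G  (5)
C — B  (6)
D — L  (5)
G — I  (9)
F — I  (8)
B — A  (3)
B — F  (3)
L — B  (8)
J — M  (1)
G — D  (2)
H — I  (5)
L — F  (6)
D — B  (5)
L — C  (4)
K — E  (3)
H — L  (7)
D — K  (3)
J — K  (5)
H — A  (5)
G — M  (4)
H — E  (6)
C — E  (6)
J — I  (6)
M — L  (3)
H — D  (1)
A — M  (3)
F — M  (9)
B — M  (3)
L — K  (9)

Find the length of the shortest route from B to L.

Settle nodes by increasing distance from B:
B: 0
A: 3  (via B)
F: 3  (via B)
M: 3  (via B)
I: 4  (via B)
J: 4  (via M)
D: 5  (via B)
C: 6  (via B)
H: 6  (via D)
L: 6  (via M)
Shortest route: B–M–L = 6.

6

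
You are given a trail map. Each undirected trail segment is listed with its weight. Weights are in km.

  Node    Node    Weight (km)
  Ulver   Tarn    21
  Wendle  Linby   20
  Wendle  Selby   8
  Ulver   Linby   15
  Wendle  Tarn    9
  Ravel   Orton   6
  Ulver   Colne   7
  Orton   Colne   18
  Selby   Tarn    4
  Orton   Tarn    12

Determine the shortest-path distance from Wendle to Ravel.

Shortest distances from Wendle:
Wendle: 0
Selby: 8  (via Wendle)
Tarn: 9  (via Wendle)
Linby: 20  (via Wendle)
Orton: 21  (via Tarn)
Ravel: 27  (via Orton)
Shortest route: Wendle → Tarn → Orton → Ravel = 27 km.

27 km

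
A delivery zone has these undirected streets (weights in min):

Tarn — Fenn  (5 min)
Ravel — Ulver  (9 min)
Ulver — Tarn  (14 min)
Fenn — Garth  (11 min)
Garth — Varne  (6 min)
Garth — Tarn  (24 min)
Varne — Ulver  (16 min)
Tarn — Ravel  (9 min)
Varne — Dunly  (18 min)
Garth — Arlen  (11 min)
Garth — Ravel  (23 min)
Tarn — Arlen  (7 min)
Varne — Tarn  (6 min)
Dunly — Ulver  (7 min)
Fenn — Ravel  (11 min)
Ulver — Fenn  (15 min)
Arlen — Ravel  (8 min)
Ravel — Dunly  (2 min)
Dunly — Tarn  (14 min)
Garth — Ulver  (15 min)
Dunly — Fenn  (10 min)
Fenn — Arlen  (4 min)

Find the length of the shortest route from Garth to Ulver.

Running Dijkstra from Garth:
Garth: 0
Varne: 6  (via Garth)
Fenn: 11  (via Garth)
Arlen: 11  (via Garth)
Tarn: 12  (via Varne)
Ulver: 15  (via Garth)
Shortest route: Garth → Ulver = 15 min.

15 min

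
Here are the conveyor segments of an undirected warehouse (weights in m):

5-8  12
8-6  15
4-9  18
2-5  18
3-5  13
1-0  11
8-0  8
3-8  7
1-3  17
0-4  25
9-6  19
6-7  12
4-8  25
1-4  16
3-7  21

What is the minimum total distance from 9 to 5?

Enumerating some paths:
9 → 4 → 8 → 5: 18+25+12 = 55
9 → 4 → 0 → 8 → 5: 18+25+8+12 = 63
9 → 6 → 8 → 5: 19+15+12 = 46
9 → 6 → 8 → 3 → 5: 19+15+7+13 = 54
Cheapest is 9 → 6 → 8 → 5 at 46 m.

46 m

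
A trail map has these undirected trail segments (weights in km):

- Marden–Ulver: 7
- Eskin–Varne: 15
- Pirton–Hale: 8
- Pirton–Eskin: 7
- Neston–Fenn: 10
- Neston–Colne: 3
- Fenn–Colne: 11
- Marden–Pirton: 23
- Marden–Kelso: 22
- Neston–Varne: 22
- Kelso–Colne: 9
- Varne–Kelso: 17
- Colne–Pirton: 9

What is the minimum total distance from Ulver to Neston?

Compare a few routes:
Ulver → Marden → Kelso → Colne → Fenn → Neston: 7+22+9+11+10 = 59
Ulver → Marden → Pirton → Colne → Neston: 7+23+9+3 = 42
Ulver → Marden → Kelso → Colne → Neston: 7+22+9+3 = 41
Cheapest is Ulver → Marden → Kelso → Colne → Neston at 41 km.

41 km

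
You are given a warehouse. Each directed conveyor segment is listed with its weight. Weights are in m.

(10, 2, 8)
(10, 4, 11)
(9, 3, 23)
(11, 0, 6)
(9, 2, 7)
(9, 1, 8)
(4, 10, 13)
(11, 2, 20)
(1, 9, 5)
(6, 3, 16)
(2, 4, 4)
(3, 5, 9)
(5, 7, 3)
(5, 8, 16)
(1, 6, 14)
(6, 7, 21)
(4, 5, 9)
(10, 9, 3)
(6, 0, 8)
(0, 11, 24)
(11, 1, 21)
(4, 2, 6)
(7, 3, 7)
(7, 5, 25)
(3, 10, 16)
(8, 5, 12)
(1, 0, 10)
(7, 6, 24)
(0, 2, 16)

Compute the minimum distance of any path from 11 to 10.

37 m

Running Dijkstra from 11:
11: 0
0: 6  (via 11)
2: 20  (via 11)
1: 21  (via 11)
4: 24  (via 2)
9: 26  (via 1)
5: 33  (via 4)
6: 35  (via 1)
7: 36  (via 5)
10: 37  (via 4)
Shortest route: 11–2–4–10 = 37 m.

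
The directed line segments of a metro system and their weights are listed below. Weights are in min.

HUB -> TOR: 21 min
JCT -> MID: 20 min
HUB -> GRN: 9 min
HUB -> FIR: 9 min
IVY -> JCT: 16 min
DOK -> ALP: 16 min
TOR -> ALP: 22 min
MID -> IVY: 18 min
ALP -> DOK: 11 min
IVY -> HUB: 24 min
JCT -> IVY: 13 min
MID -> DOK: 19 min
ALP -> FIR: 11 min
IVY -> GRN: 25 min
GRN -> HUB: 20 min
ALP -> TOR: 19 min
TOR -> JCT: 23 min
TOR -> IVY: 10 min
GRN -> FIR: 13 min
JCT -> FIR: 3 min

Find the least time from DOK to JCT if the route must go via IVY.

Best DOK to IVY: DOK–ALP–TOR–IVY costing 45
Shortest IVY→JCT: IVY–JCT = 16
Total via IVY: 45 + 16 = 61 min.

61 min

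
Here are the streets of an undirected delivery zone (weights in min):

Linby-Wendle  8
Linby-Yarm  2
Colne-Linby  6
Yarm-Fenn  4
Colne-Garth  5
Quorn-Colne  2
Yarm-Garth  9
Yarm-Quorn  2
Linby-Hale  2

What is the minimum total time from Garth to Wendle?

Enumerating some paths:
Garth - Colne - Linby - Wendle: 5+6+8 = 19
Garth - Yarm - Quorn - Colne - Linby - Wendle: 9+2+2+6+8 = 27
The minimum is 19 min via Garth - Colne - Linby - Wendle.

19 min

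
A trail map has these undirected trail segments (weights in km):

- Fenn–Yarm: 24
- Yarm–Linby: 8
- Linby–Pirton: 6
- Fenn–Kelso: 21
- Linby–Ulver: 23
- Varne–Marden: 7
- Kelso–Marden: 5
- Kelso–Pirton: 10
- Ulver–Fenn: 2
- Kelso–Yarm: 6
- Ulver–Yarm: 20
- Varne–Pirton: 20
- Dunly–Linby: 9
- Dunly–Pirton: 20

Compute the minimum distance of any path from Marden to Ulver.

28 km

Settle nodes by increasing distance from Marden:
Marden: 0
Kelso: 5  (via Marden)
Varne: 7  (via Marden)
Yarm: 11  (via Kelso)
Pirton: 15  (via Kelso)
Linby: 19  (via Yarm)
Fenn: 26  (via Kelso)
Ulver: 28  (via Fenn)
Shortest route: Marden–Kelso–Fenn–Ulver = 28 km.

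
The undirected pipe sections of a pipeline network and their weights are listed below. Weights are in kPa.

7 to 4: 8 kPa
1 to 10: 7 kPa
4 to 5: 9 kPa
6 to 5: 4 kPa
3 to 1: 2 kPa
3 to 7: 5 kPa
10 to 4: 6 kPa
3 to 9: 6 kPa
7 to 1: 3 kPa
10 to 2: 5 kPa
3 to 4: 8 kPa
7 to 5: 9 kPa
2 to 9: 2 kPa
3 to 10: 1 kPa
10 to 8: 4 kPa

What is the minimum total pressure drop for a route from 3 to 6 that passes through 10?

Shortest 3→10: 3 → 10 = 1
Shortest 10→6: 10 → 4 → 5 → 6 = 19
Total via 10: 1 + 19 = 20 kPa.

20 kPa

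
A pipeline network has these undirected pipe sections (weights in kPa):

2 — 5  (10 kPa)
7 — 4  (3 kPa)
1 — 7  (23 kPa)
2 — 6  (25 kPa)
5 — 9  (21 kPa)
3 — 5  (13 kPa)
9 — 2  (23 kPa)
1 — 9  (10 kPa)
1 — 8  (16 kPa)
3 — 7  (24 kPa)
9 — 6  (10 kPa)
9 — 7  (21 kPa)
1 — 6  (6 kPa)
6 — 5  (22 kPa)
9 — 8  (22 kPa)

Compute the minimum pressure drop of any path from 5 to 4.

40 kPa

Shortest distances from 5:
5: 0
2: 10  (via 5)
3: 13  (via 5)
9: 21  (via 5)
6: 22  (via 5)
1: 28  (via 6)
7: 37  (via 3)
4: 40  (via 7)
Shortest route: 5 → 3 → 7 → 4 = 40 kPa.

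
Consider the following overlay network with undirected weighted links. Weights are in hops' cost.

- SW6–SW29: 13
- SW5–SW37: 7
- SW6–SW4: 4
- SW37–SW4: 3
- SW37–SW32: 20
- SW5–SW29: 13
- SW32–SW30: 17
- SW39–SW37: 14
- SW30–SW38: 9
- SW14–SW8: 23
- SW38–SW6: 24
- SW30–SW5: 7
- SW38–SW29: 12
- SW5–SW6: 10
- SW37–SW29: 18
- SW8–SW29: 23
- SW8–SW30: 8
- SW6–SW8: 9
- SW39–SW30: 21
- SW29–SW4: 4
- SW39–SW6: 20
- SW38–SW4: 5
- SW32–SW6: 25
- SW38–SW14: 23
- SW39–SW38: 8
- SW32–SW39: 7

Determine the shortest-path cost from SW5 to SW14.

38 hops' cost

Settle nodes by increasing distance from SW5:
SW5: 0
SW37: 7  (via SW5)
SW30: 7  (via SW5)
SW4: 10  (via SW37)
SW6: 10  (via SW5)
SW29: 13  (via SW5)
SW8: 15  (via SW30)
SW38: 15  (via SW4)
SW39: 21  (via SW37)
SW32: 24  (via SW30)
SW14: 38  (via SW8)
Shortest route: SW5–SW30–SW8–SW14 = 38 hops' cost.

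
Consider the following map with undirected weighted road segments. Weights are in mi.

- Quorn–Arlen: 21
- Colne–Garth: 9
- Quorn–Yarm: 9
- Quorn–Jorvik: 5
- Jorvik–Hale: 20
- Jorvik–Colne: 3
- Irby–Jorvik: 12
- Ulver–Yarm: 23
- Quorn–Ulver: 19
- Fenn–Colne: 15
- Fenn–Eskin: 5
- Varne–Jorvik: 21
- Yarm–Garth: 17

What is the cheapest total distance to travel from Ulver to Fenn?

42 mi

Settle nodes by increasing distance from Ulver:
Ulver: 0
Quorn: 19  (via Ulver)
Yarm: 23  (via Ulver)
Jorvik: 24  (via Quorn)
Colne: 27  (via Jorvik)
Irby: 36  (via Jorvik)
Garth: 36  (via Colne)
Arlen: 40  (via Quorn)
Fenn: 42  (via Colne)
Shortest route: Ulver–Quorn–Jorvik–Colne–Fenn = 42 mi.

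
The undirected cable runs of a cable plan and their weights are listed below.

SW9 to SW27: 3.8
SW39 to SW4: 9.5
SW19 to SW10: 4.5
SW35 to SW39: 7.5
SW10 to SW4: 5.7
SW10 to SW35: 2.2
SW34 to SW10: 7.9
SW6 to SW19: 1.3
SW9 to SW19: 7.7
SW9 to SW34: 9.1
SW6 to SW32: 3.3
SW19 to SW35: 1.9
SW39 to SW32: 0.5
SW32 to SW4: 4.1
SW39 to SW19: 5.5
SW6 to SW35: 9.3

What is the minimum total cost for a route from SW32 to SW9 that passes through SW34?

25.7

Shortest SW32→SW34: SW32–SW6–SW19–SW35–SW10–SW34 = 16.6
Shortest SW34→SW9: SW34–SW9 = 9.1
Total via SW34: 16.6 + 9.1 = 25.7.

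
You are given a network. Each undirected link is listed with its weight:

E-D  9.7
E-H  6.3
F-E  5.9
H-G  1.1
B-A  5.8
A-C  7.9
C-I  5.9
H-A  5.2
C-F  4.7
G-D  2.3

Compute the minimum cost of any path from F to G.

13.3

Enumerating some paths:
F - E - H - G: 5.9+6.3+1.1 = 13.3
F - E - D - G: 5.9+9.7+2.3 = 17.9
The minimum is 13.3 via F - E - H - G.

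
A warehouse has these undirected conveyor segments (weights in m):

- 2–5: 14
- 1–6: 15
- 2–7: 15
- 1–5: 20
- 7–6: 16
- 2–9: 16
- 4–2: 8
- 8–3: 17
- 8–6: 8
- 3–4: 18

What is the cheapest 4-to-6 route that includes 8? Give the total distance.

Shortest 4→8: 4 → 3 → 8 = 35
Shortest 8→6: 8 → 6 = 8
Total via 8: 35 + 8 = 43 m.

43 m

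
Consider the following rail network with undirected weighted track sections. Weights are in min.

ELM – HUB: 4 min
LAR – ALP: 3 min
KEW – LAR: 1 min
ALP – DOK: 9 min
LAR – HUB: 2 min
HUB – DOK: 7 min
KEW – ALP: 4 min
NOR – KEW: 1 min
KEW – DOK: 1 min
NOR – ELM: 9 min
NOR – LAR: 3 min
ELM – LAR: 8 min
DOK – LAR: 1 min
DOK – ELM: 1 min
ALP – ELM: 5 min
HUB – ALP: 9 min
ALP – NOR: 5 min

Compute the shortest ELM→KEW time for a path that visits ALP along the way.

9 min

Best ELM to ALP: ELM → ALP costing 5
Best ALP to KEW: ALP → KEW costing 4
Total via ALP: 5 + 4 = 9 min.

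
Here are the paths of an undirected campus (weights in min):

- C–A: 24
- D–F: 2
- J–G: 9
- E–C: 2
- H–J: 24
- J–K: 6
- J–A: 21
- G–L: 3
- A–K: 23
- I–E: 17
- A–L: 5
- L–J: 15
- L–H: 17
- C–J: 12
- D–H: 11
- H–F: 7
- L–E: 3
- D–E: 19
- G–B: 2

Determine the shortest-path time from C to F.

23 min

Running Dijkstra from C:
C: 0
E: 2  (via C)
L: 5  (via E)
G: 8  (via L)
A: 10  (via L)
B: 10  (via G)
J: 12  (via C)
K: 18  (via J)
I: 19  (via E)
D: 21  (via E)
H: 22  (via L)
F: 23  (via D)
Shortest route: C–E–D–F = 23 min.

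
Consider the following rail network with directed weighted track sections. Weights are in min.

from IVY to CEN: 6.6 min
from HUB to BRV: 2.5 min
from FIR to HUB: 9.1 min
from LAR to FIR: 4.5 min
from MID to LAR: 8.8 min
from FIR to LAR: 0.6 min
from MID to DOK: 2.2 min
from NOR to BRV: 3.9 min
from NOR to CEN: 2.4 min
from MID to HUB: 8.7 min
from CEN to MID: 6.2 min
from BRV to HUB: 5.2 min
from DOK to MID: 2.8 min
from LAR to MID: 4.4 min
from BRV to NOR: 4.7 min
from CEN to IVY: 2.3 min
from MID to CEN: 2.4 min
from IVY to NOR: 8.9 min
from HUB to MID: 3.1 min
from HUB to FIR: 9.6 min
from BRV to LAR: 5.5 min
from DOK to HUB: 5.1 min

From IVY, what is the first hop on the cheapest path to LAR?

Compare a few routes:
IVY–CEN–MID–LAR: 6.6+6.2+8.8 = 21.6
IVY–NOR–BRV–LAR: 8.9+3.9+5.5 = 18.3
Cheapest is IVY–NOR–BRV–LAR at 18.3 min.
So from IVY the first move is to NOR.

NOR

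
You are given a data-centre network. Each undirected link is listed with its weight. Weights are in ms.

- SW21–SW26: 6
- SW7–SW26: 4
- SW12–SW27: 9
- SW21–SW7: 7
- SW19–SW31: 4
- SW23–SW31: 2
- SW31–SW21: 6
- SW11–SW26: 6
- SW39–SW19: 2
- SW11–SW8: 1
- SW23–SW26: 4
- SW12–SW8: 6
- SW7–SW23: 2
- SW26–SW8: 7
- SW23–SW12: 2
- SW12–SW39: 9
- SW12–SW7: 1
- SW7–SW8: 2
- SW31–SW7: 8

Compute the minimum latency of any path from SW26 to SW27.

14 ms

Enumerating some paths:
SW26 → SW7 → SW12 → SW27: 4+1+9 = 14
SW26 → SW23 → SW12 → SW27: 4+2+9 = 15
Cheapest is SW26 → SW7 → SW12 → SW27 at 14 ms.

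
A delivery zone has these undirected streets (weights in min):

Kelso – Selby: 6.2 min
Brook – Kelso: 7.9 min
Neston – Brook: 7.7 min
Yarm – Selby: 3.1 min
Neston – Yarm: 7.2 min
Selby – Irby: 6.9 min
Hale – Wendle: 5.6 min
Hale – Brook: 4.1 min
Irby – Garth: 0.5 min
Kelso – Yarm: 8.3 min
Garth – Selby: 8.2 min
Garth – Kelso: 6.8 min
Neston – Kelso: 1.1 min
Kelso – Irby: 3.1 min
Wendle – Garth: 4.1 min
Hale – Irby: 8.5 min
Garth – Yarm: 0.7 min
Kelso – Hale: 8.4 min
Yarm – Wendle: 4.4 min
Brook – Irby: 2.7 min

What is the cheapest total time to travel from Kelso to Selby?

Enumerating some paths:
Kelso → Selby: 6.2 = 6.2
Kelso → Garth → Yarm → Selby: 6.8+0.7+3.1 = 10.6
Kelso → Irby → Selby: 3.1+6.9 = 10
Kelso → Irby → Garth → Yarm → Selby: 3.1+0.5+0.7+3.1 = 7.4
Cheapest is Kelso → Selby at 6.2 min.

6.2 min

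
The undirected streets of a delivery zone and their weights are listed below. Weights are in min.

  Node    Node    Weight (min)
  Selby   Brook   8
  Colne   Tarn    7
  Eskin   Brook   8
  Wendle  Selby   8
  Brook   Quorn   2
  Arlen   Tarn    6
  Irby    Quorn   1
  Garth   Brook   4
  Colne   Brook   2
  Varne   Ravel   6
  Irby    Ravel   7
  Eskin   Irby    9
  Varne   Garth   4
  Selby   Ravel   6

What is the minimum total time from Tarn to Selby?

Enumerating some paths:
Tarn–Colne–Brook–Selby: 7+2+8 = 17
Tarn–Colne–Brook–Quorn–Irby–Ravel–Selby: 7+2+2+1+7+6 = 25
Cheapest is Tarn–Colne–Brook–Selby at 17 min.

17 min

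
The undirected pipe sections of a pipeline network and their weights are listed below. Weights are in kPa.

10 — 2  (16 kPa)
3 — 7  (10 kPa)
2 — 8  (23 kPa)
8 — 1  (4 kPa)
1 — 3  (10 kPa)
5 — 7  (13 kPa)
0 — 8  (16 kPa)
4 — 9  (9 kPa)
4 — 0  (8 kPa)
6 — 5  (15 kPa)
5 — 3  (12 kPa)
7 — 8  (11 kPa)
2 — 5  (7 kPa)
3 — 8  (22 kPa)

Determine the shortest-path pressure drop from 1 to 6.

37 kPa

Shortest distances from 1:
1: 0
8: 4  (via 1)
3: 10  (via 1)
7: 15  (via 8)
0: 20  (via 8)
5: 22  (via 3)
2: 27  (via 8)
4: 28  (via 0)
6: 37  (via 5)
Shortest route: 1–3–5–6 = 37 kPa.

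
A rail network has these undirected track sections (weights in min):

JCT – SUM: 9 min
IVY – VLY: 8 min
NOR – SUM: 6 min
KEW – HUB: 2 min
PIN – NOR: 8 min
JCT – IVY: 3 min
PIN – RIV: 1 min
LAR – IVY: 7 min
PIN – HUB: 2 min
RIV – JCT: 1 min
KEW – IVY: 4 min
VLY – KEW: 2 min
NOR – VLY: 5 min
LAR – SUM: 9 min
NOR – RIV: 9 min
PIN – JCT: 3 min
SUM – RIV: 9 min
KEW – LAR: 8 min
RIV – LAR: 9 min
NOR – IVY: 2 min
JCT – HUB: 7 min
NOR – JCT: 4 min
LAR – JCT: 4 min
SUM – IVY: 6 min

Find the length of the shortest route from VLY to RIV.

Shortest distances from VLY:
VLY: 0
KEW: 2  (via VLY)
HUB: 4  (via KEW)
NOR: 5  (via VLY)
IVY: 6  (via KEW)
PIN: 6  (via HUB)
RIV: 7  (via PIN)
Shortest route: VLY → KEW → HUB → PIN → RIV = 7 min.

7 min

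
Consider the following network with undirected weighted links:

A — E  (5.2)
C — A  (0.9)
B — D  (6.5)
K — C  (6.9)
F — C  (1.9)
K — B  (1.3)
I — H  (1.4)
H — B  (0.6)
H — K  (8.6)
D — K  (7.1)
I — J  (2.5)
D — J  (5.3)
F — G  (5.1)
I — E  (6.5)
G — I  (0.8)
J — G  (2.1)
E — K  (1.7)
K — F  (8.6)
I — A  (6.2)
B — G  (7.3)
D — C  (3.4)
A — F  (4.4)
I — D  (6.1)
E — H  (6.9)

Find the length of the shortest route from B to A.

Candidate routes:
B - D - C - A: 6.5+3.4+0.9 = 10.8
B - H - I - G - F - C - A: 0.6+1.4+0.8+5.1+1.9+0.9 = 10.7
B - K - C - A: 1.3+6.9+0.9 = 9.1
B - H - I - A: 0.6+1.4+6.2 = 8.2
Cheapest is B - H - I - A at 8.2.

8.2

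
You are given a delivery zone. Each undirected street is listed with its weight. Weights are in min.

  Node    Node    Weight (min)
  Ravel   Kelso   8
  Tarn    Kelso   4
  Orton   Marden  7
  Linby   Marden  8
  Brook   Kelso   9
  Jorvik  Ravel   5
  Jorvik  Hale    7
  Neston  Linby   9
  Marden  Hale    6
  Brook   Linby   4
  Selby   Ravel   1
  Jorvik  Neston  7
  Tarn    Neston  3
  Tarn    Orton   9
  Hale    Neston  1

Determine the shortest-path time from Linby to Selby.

22 min

Shortest distances from Linby:
Linby: 0
Brook: 4  (via Linby)
Marden: 8  (via Linby)
Neston: 9  (via Linby)
Hale: 10  (via Neston)
Tarn: 12  (via Neston)
Kelso: 13  (via Brook)
Orton: 15  (via Marden)
Jorvik: 16  (via Neston)
Ravel: 21  (via Kelso)
Selby: 22  (via Ravel)
Shortest route: Linby–Brook–Kelso–Ravel–Selby = 22 min.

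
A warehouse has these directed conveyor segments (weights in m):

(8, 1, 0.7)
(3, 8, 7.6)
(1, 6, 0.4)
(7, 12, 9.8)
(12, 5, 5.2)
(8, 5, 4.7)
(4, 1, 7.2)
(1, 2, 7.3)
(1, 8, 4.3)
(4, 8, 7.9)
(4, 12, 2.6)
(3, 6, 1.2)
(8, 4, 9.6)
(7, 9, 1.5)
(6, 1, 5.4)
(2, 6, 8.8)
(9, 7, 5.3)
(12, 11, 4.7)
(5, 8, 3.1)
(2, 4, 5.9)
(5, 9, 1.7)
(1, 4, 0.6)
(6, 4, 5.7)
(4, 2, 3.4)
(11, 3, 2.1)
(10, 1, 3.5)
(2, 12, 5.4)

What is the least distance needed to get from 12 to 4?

9.6 m

Compare a few routes:
12 → 11 → 3 → 6 → 4: 4.7+2.1+1.2+5.7 = 13.7
12 → 5 → 8 → 1 → 4: 5.2+3.1+0.7+0.6 = 9.6
Cheapest is 12 → 5 → 8 → 1 → 4 at 9.6 m.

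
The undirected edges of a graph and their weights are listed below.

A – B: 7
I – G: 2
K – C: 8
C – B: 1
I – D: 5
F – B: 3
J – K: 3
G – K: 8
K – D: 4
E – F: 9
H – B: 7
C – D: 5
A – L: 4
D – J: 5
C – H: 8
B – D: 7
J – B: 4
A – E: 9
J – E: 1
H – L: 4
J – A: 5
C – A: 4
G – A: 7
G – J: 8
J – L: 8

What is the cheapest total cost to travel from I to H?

Running Dijkstra from I:
I: 0
G: 2  (via I)
D: 5  (via I)
A: 9  (via G)
K: 9  (via D)
C: 10  (via D)
J: 10  (via G)
B: 11  (via C)
E: 11  (via J)
L: 13  (via A)
F: 14  (via B)
H: 17  (via L)
Shortest route: I → G → A → L → H = 17.

17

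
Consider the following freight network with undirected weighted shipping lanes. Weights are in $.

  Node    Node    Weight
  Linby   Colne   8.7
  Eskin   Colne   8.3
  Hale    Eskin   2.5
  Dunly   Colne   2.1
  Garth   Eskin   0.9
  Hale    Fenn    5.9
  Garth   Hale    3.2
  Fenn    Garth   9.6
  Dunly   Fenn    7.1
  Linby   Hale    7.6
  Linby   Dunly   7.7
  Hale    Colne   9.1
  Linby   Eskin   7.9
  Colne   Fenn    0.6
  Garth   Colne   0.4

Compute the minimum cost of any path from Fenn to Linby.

Enumerating some paths:
Fenn - Colne - Dunly - Linby: 0.6+2.1+7.7 = 10.4
Fenn - Colne - Garth - Hale - Linby: 0.6+0.4+3.2+7.6 = 11.8
Fenn - Colne - Garth - Eskin - Linby: 0.6+0.4+0.9+7.9 = 9.8
Fenn - Colne - Linby: 0.6+8.7 = 9.3
Cheapest is Fenn - Colne - Linby at $9.3.

$9.3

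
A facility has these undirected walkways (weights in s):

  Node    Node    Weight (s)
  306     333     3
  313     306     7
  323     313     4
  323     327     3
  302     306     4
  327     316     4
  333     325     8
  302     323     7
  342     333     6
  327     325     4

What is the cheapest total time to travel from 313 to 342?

Enumerating some paths:
313 → 323 → 302 → 306 → 333 → 342: 4+7+4+3+6 = 24
313 → 306 → 333 → 342: 7+3+6 = 16
Cheapest is 313 → 306 → 333 → 342 at 16 s.

16 s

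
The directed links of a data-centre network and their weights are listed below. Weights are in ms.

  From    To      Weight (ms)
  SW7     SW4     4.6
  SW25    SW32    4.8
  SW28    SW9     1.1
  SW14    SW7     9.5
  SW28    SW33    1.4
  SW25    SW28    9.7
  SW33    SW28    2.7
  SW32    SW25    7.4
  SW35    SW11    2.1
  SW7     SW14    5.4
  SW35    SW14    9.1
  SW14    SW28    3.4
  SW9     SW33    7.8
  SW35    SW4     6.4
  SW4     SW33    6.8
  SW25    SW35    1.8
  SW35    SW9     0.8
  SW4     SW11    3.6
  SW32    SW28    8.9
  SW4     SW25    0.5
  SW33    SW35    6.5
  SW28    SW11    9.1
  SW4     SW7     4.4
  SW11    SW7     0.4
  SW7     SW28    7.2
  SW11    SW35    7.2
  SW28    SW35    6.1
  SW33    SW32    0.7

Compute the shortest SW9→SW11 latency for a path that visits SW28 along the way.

18.7 ms

Shortest SW9→SW28: SW9 → SW33 → SW28 = 10.5
Shortest SW28→SW11: SW28 → SW35 → SW11 = 8.2
Total via SW28: 10.5 + 8.2 = 18.7 ms.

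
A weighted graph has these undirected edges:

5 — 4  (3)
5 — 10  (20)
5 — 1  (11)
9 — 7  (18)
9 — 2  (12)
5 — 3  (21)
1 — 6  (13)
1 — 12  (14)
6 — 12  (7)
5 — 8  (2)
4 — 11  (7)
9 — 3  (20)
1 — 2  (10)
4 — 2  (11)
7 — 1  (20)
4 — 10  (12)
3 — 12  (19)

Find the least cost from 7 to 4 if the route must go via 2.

41

Shortest 7→2: 7–9–2 = 30
Shortest 2→4: 2–4 = 11
Total via 2: 30 + 11 = 41.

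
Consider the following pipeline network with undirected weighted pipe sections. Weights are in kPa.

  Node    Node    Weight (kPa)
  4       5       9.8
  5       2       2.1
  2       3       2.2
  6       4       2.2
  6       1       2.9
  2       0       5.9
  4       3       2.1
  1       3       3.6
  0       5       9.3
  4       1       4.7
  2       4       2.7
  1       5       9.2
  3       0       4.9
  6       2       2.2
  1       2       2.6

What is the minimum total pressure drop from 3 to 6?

4.3 kPa

Shortest distances from 3:
3: 0
4: 2.1  (via 3)
2: 2.2  (via 3)
1: 3.6  (via 3)
5: 4.3  (via 2)
6: 4.3  (via 4)
Shortest route: 3–4–6 = 4.3 kPa.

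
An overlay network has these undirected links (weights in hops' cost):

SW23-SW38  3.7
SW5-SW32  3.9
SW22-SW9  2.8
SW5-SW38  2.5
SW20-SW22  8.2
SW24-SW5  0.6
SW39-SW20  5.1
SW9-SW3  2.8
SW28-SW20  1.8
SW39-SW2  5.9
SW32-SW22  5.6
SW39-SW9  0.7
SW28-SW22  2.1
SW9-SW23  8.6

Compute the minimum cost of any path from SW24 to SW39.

13.6 hops' cost

Running Dijkstra from SW24:
SW24: 0
SW5: 0.6  (via SW24)
SW38: 3.1  (via SW5)
SW32: 4.5  (via SW5)
SW23: 6.8  (via SW38)
SW22: 10.1  (via SW32)
SW28: 12.2  (via SW22)
SW9: 12.9  (via SW22)
SW39: 13.6  (via SW9)
Shortest route: SW24–SW5–SW32–SW22–SW9–SW39 = 13.6 hops' cost.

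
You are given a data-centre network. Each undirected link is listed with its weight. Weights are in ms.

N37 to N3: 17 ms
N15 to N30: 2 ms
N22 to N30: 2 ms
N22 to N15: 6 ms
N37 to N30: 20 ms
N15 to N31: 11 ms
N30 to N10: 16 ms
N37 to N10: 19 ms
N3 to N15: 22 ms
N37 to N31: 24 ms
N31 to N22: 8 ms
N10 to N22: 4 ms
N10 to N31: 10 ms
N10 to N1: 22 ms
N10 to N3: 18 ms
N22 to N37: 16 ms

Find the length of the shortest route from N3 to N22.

Candidate routes:
N3–N15–N22: 22+6 = 28
N3–N15–N30–N22: 22+2+2 = 26
N3–N10–N22: 18+4 = 22
The minimum is 22 ms via N3–N10–N22.

22 ms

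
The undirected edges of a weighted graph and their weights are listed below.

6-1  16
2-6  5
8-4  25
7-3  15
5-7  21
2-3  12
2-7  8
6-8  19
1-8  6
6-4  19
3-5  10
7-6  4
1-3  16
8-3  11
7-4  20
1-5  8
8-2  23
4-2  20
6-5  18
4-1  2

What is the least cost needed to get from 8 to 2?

Shortest distances from 8:
8: 0
1: 6  (via 8)
4: 8  (via 1)
3: 11  (via 8)
5: 14  (via 1)
6: 19  (via 8)
2: 23  (via 8)
Shortest route: 8 → 2 = 23.

23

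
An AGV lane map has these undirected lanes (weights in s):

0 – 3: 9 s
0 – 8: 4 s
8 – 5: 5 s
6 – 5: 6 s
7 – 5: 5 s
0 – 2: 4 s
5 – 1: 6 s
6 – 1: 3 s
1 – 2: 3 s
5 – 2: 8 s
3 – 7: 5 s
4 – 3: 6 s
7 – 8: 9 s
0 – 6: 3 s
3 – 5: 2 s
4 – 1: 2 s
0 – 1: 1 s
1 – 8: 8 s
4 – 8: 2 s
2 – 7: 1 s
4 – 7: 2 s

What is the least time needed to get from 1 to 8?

Running Dijkstra from 1:
1: 0
0: 1  (via 1)
4: 2  (via 1)
2: 3  (via 1)
6: 3  (via 1)
7: 4  (via 4)
8: 4  (via 4)
Shortest route: 1 → 4 → 8 = 4 s.

4 s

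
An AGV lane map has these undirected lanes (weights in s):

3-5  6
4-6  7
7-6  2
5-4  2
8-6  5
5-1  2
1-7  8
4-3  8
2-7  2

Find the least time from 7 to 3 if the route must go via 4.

Best 7 to 4: 7–6–4 costing 9
Shortest 4→3: 4–3 = 8
Total via 4: 9 + 8 = 17 s.

17 s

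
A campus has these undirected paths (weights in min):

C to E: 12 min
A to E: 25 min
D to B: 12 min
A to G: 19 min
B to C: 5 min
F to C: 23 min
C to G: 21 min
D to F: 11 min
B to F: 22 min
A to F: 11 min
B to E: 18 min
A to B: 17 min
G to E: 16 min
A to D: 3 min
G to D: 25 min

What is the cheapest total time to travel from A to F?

11 min

Running Dijkstra from A:
A: 0
D: 3  (via A)
F: 11  (via A)
Shortest route: A → F = 11 min.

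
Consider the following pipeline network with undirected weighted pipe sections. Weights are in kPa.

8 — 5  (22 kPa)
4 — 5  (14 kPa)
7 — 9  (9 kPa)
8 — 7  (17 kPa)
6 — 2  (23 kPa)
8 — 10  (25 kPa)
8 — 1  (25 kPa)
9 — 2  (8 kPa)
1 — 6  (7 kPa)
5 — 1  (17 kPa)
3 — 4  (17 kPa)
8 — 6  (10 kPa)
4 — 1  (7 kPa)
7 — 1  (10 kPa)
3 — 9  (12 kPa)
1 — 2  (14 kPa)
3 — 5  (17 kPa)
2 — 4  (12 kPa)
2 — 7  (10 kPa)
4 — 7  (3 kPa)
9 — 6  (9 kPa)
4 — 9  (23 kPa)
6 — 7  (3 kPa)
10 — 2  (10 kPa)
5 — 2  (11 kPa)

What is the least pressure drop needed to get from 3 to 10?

Running Dijkstra from 3:
3: 0
9: 12  (via 3)
4: 17  (via 3)
5: 17  (via 3)
2: 20  (via 9)
7: 20  (via 4)
6: 21  (via 9)
1: 24  (via 4)
10: 30  (via 2)
Shortest route: 3–9–2–10 = 30 kPa.

30 kPa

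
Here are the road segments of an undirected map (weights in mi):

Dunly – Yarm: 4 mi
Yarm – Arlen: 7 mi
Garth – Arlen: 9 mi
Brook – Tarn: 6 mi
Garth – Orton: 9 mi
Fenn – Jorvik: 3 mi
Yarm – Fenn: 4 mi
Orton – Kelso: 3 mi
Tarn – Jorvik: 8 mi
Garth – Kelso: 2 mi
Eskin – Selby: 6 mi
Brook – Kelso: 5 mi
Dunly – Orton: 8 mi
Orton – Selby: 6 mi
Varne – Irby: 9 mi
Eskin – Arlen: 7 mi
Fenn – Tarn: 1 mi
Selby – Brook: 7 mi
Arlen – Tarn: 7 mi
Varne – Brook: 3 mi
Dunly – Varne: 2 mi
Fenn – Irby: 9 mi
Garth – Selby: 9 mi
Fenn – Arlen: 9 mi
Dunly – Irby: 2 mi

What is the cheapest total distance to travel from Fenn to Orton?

Enumerating some paths:
Fenn - Yarm - Dunly - Orton: 4+4+8 = 16
Fenn - Tarn - Brook - Kelso - Orton: 1+6+5+3 = 15
The minimum is 15 mi via Fenn - Tarn - Brook - Kelso - Orton.

15 mi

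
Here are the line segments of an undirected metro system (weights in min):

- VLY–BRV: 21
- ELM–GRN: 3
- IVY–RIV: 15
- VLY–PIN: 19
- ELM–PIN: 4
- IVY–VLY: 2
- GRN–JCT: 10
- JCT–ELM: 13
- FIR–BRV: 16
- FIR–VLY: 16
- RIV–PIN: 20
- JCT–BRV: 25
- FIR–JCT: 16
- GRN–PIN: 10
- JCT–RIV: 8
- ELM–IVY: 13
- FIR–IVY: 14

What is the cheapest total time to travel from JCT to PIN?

Candidate routes:
JCT - GRN - PIN: 10+10 = 20
JCT - ELM - PIN: 13+4 = 17
The minimum is 17 min via JCT - ELM - PIN.

17 min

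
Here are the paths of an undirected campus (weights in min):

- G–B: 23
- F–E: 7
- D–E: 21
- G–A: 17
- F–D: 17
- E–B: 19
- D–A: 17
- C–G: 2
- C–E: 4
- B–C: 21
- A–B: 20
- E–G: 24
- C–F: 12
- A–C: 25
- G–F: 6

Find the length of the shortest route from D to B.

Enumerating some paths:
D–F–E–B: 17+7+19 = 43
D–E–C–B: 21+4+21 = 46
D–A–B: 17+20 = 37
D–E–B: 21+19 = 40
The minimum is 37 min via D–A–B.

37 min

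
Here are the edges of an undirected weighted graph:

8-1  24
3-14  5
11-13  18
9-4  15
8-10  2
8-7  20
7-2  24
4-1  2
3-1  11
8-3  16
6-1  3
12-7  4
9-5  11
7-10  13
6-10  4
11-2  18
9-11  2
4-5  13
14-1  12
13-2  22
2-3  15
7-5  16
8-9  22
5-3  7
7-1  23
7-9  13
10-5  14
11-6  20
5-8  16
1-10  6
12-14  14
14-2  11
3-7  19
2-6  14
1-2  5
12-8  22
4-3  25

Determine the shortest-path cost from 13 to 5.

Compare a few routes:
13 → 2 → 1 → 4 → 5: 22+5+2+13 = 42
13 → 11 → 9 → 5: 18+2+11 = 31
The minimum is 31 via 13 → 11 → 9 → 5.

31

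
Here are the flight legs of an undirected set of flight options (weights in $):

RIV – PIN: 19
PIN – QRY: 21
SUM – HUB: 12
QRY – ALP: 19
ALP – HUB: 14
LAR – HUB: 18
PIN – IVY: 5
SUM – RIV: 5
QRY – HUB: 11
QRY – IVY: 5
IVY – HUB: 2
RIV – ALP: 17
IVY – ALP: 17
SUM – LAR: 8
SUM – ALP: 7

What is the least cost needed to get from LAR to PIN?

$25

Candidate routes:
LAR - SUM - HUB - IVY - PIN: 8+12+2+5 = 27
LAR - HUB - IVY - PIN: 18+2+5 = 25
The minimum is $25 via LAR - HUB - IVY - PIN.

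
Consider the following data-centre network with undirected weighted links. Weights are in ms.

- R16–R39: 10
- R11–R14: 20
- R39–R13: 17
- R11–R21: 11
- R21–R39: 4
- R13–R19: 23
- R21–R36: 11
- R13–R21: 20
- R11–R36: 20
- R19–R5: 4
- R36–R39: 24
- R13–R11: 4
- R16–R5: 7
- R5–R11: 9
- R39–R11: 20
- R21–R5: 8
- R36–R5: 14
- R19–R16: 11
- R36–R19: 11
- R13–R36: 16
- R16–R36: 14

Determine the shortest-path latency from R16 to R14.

Candidate routes:
R16 → R19 → R5 → R11 → R14: 11+4+9+20 = 44
R16 → R5 → R21 → R11 → R14: 7+8+11+20 = 46
R16 → R39 → R21 → R11 → R14: 10+4+11+20 = 45
R16 → R5 → R11 → R14: 7+9+20 = 36
The minimum is 36 ms via R16 → R5 → R11 → R14.

36 ms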